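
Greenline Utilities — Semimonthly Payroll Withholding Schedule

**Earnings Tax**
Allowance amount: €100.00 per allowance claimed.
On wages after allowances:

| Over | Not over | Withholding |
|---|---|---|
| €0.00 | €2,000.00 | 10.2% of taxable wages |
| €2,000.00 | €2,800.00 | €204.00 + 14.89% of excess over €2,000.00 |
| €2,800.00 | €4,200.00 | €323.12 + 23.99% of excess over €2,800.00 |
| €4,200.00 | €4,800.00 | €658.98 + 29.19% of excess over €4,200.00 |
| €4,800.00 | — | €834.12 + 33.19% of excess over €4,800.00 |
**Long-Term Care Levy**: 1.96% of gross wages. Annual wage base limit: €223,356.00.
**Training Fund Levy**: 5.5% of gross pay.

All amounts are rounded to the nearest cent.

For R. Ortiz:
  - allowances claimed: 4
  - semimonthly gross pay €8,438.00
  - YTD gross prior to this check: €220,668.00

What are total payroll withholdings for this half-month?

€2,425.58

Earnings Tax: taxable = €8,438.00 − 4×€100.00 = €8,038.00
  €834.12 + 33.19% × (€8,038.00 − €4,800.00) = €834.12 + 33.19% × €3,238.00 = €1,908.81
Long-Term Care Levy: cap €223,356.00 − YTD €220,668.00 = €2,688.00 subject; 1.96% × €2,688.00 = €52.68
Training Fund Levy: 5.5% × €8,438.00 = €464.09
Total: €1,908.81 + €52.68 + €464.09 = €2,425.58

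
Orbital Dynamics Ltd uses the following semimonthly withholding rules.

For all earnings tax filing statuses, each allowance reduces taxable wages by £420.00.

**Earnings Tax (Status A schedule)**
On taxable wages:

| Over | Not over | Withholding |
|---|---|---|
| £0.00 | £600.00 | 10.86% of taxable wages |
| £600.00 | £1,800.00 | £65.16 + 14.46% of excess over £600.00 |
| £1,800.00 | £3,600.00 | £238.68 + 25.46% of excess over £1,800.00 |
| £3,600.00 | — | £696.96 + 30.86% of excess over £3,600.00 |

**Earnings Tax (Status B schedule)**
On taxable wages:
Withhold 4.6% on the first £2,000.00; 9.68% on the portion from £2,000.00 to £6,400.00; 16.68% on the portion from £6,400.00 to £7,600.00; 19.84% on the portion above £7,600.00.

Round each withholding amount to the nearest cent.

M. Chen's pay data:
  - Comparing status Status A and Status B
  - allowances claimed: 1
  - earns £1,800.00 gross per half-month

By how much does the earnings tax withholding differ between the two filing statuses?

Earnings Tax (Status A): taxable = £1,800.00 − 1×£420.00 = £1,380.00
  £65.16 + 14.46% × (£1,380.00 − £600.00) = £65.16 + 14.46% × £780.00 = £177.95
Earnings Tax (Status B): taxable = £1,800.00 − 1×£420.00 = £1,380.00
  4.6% × £1,380.00 = £63.48
Difference: |£177.95 − £63.48| = £114.47 (higher under Status A)

£114.47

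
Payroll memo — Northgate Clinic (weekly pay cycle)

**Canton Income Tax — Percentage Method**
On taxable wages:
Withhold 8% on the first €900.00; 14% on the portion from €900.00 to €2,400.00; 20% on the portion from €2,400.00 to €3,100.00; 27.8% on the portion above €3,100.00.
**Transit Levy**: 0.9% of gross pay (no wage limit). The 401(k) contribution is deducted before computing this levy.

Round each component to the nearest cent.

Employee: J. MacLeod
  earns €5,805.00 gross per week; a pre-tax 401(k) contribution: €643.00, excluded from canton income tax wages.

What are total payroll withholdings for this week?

€1,041.70

Canton Income Tax: taxable = €5,805.00 − €643.00 = €5,162.00
  €422.00 + 27.8% × (€5,162.00 − €3,100.00) = €422.00 + 27.8% × €2,062.00 = €995.24
Transit Levy: 0.9% × €5,162.00 = €46.46
Total: €995.24 + €46.46 = €1,041.70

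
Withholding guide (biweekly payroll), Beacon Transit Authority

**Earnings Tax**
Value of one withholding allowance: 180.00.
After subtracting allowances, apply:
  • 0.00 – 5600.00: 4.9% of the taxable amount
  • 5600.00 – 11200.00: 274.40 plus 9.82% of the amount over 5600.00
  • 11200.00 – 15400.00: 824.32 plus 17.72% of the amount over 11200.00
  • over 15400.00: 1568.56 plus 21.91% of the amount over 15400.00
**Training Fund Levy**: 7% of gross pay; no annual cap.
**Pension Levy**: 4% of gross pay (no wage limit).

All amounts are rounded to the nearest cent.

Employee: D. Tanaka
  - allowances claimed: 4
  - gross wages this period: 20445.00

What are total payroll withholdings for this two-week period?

4765.12

Earnings Tax: taxable = 20445.00 − 4×180.00 = 19725.00
  1568.56 + 21.91% × (19725.00 − 15400.00) = 1568.56 + 21.91% × 4325.00 = 2516.17
Training Fund Levy: 7% × 20445.00 = 1431.15
Pension Levy: 4% × 20445.00 = 817.80
Total: 2516.17 + 1431.15 + 817.80 = 4765.12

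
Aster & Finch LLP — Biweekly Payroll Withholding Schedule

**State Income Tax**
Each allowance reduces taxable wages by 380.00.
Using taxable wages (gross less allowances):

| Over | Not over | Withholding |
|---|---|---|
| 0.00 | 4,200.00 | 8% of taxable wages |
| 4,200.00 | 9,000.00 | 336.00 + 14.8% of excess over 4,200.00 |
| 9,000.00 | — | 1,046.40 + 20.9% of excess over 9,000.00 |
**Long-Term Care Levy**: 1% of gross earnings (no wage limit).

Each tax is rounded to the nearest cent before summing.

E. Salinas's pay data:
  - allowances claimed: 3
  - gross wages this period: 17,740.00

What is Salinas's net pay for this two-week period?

State Income Tax: taxable = 17,740.00 − 3×380.00 = 16,600.00
  1,046.40 + 20.9% × (16,600.00 − 9,000.00) = 1,046.40 + 20.9% × 7,600.00 = 2,634.80
Long-Term Care Levy: 1% × 17,740.00 = 177.40
Total withheld: 2,634.80 + 177.40 = 2,812.20
Net pay: 17,740.00 − 2,812.20 = 14,927.80

14,927.80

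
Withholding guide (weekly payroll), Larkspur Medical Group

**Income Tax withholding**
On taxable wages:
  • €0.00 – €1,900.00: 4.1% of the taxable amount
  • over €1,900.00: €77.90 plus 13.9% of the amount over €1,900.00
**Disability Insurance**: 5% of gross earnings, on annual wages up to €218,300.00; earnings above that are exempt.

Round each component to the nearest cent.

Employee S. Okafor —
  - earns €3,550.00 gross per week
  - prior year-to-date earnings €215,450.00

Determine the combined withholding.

Income Tax: taxable = €3,550.00
  €77.90 + 13.9% × (€3,550.00 − €1,900.00) = €77.90 + 13.9% × €1,650.00 = €307.25
Disability Insurance: cap €218,300.00 − YTD €215,450.00 = €2,850.00 subject; 5% × €2,850.00 = €142.50
Total: €307.25 + €142.50 = €449.75

€449.75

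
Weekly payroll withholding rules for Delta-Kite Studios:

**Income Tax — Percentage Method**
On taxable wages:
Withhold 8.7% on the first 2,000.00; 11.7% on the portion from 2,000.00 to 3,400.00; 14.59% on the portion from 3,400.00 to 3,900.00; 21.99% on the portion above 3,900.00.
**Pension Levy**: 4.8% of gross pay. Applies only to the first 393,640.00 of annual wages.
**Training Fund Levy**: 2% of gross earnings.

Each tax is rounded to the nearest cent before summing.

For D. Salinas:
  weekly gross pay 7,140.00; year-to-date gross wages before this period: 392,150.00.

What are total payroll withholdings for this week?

1,337.55

Income Tax: taxable = 7,140.00
  410.75 + 21.99% × (7,140.00 − 3,900.00) = 410.75 + 21.99% × 3,240.00 = 1,123.23
Pension Levy: cap 393,640.00 − YTD 392,150.00 = 1,490.00 subject; 4.8% × 1,490.00 = 71.52
Training Fund Levy: 2% × 7,140.00 = 142.80
Total: 1,123.23 + 71.52 + 142.80 = 1,337.55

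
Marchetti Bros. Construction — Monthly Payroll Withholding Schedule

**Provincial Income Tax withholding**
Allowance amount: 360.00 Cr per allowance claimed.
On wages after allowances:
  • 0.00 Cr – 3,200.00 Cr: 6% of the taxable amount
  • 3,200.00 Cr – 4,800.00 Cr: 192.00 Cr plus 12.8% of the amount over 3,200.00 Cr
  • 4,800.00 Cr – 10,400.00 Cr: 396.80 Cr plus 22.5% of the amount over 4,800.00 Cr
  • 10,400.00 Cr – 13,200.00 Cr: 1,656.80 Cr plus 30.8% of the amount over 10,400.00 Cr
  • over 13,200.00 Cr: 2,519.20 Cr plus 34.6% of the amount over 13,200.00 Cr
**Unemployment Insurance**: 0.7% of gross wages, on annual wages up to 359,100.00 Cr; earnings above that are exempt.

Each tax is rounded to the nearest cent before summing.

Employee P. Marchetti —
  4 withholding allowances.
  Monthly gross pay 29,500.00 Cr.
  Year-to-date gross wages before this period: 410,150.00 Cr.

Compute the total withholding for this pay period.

7,660.76 Cr

Provincial Income Tax: taxable = 29,500.00 Cr − 4×360.00 Cr = 28,060.00 Cr
  2,519.20 Cr + 34.6% × (28,060.00 Cr − 13,200.00 Cr) = 2,519.20 Cr + 34.6% × 14,860.00 Cr = 7,660.76 Cr
Unemployment Insurance: YTD 410,150.00 Cr ≥ cap 359,100.00 Cr → 0.00 Cr
Total: 7,660.76 Cr + 0.00 Cr = 7,660.76 Cr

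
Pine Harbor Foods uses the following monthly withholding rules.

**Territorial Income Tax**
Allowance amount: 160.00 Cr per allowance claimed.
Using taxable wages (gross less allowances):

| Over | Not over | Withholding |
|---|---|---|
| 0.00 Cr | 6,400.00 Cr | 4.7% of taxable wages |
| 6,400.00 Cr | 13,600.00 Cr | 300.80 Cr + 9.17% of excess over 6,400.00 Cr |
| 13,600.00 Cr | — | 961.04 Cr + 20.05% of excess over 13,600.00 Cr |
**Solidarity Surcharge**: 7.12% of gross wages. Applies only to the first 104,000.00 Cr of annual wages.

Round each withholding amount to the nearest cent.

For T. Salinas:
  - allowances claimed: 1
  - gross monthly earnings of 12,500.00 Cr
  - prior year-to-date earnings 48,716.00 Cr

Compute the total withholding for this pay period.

1,735.50 Cr

Territorial Income Tax: taxable = 12,500.00 Cr − 1×160.00 Cr = 12,340.00 Cr
  300.80 Cr + 9.17% × (12,340.00 Cr − 6,400.00 Cr) = 300.80 Cr + 9.17% × 5,940.00 Cr = 845.50 Cr
Solidarity Surcharge: 7.12% × 12,500.00 Cr = 890.00 Cr
Total: 845.50 Cr + 890.00 Cr = 1,735.50 Cr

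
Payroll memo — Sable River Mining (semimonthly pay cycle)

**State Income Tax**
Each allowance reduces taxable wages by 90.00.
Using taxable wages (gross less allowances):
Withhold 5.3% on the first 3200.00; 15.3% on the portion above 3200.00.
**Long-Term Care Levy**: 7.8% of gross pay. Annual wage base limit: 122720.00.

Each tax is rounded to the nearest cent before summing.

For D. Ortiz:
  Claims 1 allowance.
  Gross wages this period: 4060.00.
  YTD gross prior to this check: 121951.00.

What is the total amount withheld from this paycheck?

State Income Tax: taxable = 4060.00 − 1×90.00 = 3970.00
  169.60 + 15.3% × (3970.00 − 3200.00) = 169.60 + 15.3% × 770.00 = 287.41
Long-Term Care Levy: cap 122720.00 − YTD 121951.00 = 769.00 subject; 7.8% × 769.00 = 59.98
Total: 287.41 + 59.98 = 347.39

347.39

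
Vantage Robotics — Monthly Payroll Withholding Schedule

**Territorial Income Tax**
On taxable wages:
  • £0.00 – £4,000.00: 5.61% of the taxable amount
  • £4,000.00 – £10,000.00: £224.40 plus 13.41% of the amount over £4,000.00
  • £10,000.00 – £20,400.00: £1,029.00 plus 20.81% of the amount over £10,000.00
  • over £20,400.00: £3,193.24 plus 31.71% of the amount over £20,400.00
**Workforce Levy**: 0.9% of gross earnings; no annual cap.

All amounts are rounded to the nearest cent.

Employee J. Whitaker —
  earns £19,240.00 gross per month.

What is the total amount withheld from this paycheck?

Territorial Income Tax: taxable = £19,240.00
  £1,029.00 + 20.81% × (£19,240.00 − £10,000.00) = £1,029.00 + 20.81% × £9,240.00 = £2,951.84
Workforce Levy: 0.9% × £19,240.00 = £173.16
Total: £2,951.84 + £173.16 = £3,125.00

£3,125.00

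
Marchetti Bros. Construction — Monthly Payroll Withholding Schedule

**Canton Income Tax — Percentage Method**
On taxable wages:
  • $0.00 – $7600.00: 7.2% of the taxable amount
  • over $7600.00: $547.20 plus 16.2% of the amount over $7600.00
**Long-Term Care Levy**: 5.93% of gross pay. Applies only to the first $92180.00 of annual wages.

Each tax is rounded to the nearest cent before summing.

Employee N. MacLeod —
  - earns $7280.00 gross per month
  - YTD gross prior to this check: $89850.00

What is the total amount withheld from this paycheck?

$662.33

Canton Income Tax: taxable = $7280.00
  7.2% × $7280.00 = $524.16
Long-Term Care Levy: cap $92180.00 − YTD $89850.00 = $2330.00 subject; 5.93% × $2330.00 = $138.17
Total: $524.16 + $138.17 = $662.33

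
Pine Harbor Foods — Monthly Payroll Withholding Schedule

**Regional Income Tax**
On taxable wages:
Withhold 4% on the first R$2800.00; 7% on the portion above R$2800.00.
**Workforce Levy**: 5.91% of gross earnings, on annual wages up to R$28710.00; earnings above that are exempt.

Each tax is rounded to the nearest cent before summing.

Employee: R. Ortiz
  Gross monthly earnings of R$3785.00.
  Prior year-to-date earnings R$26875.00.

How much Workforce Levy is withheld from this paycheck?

Workforce Levy: cap R$28710.00 − YTD R$26875.00 = R$1835.00 subject; 5.91% × R$1835.00 = R$108.45

R$108.45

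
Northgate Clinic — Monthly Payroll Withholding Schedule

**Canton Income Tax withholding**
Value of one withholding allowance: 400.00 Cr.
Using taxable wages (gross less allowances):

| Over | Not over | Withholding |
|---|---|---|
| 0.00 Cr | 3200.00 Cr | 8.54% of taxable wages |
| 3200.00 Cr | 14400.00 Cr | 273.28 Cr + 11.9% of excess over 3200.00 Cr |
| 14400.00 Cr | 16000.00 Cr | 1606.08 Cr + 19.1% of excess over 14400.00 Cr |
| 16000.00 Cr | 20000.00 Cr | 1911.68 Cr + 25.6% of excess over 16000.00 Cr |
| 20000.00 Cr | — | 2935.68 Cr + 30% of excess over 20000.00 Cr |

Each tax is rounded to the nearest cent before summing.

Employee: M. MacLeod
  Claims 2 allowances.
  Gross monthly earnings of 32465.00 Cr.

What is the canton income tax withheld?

6435.18 Cr

Canton Income Tax: taxable = 32465.00 Cr − 2×400.00 Cr = 31665.00 Cr
  2935.68 Cr + 30% × (31665.00 Cr − 20000.00 Cr) = 2935.68 Cr + 30% × 11665.00 Cr = 6435.18 Cr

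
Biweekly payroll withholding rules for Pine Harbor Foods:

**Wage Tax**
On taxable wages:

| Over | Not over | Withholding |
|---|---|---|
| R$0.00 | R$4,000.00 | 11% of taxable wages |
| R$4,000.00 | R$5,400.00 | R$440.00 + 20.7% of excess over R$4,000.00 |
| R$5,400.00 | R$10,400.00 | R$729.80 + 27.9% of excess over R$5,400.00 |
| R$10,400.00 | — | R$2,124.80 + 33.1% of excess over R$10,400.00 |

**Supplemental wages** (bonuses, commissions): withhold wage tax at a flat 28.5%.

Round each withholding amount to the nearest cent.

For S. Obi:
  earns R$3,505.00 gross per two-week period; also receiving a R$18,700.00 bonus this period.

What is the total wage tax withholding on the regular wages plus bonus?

R$5,715.05

Wage Tax: taxable = R$3,505.00
  11% × R$3,505.00 = R$385.55
Supplemental (28.5% flat on bonus): 28.5% × R$18,700.00 = R$5,329.50
Total wage tax: R$385.55 + R$5,329.50 = R$5,715.05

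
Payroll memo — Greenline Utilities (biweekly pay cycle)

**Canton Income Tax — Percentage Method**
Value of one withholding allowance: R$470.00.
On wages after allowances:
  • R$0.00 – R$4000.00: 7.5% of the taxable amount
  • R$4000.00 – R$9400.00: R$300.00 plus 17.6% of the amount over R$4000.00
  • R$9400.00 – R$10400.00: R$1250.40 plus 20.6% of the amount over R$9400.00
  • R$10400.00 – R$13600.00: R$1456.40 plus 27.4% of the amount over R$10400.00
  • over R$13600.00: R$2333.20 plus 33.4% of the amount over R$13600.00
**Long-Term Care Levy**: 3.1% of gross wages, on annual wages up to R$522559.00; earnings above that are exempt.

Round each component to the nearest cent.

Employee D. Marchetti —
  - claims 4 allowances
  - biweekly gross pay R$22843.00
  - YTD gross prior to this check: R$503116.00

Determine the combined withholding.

R$5395.17

Canton Income Tax: taxable = R$22843.00 − 4×R$470.00 = R$20963.00
  R$2333.20 + 33.4% × (R$20963.00 − R$13600.00) = R$2333.20 + 33.4% × R$7363.00 = R$4792.44
Long-Term Care Levy: cap R$522559.00 − YTD R$503116.00 = R$19443.00 subject; 3.1% × R$19443.00 = R$602.73
Total: R$4792.44 + R$602.73 = R$5395.17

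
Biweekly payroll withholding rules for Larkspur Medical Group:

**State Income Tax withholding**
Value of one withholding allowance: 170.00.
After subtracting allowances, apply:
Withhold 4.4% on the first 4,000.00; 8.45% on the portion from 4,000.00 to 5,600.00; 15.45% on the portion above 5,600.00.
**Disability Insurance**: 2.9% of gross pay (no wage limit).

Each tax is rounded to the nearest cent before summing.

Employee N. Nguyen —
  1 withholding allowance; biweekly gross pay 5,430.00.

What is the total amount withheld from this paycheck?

439.94

State Income Tax: taxable = 5,430.00 − 1×170.00 = 5,260.00
  176.00 + 8.45% × (5,260.00 − 4,000.00) = 176.00 + 8.45% × 1,260.00 = 282.47
Disability Insurance: 2.9% × 5,430.00 = 157.47
Total: 282.47 + 157.47 = 439.94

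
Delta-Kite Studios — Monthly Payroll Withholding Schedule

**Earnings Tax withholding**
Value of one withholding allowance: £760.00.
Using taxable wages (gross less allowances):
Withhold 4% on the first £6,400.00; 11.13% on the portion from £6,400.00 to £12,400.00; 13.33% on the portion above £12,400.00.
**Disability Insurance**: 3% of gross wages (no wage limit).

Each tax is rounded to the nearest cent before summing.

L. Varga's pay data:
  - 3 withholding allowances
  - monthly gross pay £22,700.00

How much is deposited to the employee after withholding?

Earnings Tax: taxable = £22,700.00 − 3×£760.00 = £20,420.00
  £923.80 + 13.33% × (£20,420.00 − £12,400.00) = £923.80 + 13.33% × £8,020.00 = £1,992.87
Disability Insurance: 3% × £22,700.00 = £681.00
Total withheld: £1,992.87 + £681.00 = £2,673.87
Net pay: £22,700.00 − £2,673.87 = £20,026.13

£20,026.13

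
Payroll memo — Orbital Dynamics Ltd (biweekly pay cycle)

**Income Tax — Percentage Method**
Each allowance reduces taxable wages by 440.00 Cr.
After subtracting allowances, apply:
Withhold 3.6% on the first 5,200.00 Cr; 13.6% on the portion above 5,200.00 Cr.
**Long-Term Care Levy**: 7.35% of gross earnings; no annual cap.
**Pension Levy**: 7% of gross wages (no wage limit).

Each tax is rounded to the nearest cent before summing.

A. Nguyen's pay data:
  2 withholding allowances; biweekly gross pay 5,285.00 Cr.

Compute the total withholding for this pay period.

916.98 Cr

Income Tax: taxable = 5,285.00 Cr − 2×440.00 Cr = 4,405.00 Cr
  3.6% × 4,405.00 Cr = 158.58 Cr
Long-Term Care Levy: 7.35% × 5,285.00 Cr = 388.45 Cr
Pension Levy: 7% × 5,285.00 Cr = 369.95 Cr
Total: 158.58 Cr + 388.45 Cr + 369.95 Cr = 916.98 Cr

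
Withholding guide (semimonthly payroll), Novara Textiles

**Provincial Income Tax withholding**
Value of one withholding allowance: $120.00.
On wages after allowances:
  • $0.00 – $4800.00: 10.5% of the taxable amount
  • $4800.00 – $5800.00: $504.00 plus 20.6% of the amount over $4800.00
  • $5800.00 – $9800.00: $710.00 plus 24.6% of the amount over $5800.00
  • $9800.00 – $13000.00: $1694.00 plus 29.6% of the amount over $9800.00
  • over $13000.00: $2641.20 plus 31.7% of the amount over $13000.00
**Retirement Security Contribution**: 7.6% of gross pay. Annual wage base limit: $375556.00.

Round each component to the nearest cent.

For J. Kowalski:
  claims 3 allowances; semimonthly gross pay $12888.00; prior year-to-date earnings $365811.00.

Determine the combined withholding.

Provincial Income Tax: taxable = $12888.00 − 3×$120.00 = $12528.00
  $1694.00 + 29.6% × ($12528.00 − $9800.00) = $1694.00 + 29.6% × $2728.00 = $2501.49
Retirement Security Contribution: cap $375556.00 − YTD $365811.00 = $9745.00 subject; 7.6% × $9745.00 = $740.62
Total: $2501.49 + $740.62 = $3242.11

$3242.11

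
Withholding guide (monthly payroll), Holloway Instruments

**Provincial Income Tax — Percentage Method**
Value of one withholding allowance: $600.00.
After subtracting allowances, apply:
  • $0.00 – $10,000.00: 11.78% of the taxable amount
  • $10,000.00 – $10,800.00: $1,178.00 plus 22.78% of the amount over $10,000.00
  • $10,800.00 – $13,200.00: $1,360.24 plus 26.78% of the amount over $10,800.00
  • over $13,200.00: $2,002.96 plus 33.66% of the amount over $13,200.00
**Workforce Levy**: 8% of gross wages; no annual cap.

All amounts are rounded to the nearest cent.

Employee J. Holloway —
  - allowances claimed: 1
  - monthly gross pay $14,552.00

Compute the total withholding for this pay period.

Provincial Income Tax: taxable = $14,552.00 − 1×$600.00 = $13,952.00
  $2,002.96 + 33.66% × ($13,952.00 − $13,200.00) = $2,002.96 + 33.66% × $752.00 = $2,256.08
Workforce Levy: 8% × $14,552.00 = $1,164.16
Total: $2,256.08 + $1,164.16 = $3,420.24

$3,420.24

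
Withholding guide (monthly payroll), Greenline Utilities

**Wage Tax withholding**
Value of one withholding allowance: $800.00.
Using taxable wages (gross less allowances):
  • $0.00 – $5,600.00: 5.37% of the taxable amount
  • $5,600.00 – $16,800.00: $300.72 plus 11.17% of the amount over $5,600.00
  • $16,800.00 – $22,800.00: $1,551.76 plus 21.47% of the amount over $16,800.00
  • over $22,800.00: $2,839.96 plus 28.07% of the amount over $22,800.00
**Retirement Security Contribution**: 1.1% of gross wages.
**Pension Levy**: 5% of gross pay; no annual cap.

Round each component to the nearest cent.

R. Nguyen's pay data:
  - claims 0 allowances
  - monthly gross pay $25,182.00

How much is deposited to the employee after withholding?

$20,137.31

Wage Tax: taxable = $25,182.00
  $2,839.96 + 28.07% × ($25,182.00 − $22,800.00) = $2,839.96 + 28.07% × $2,382.00 = $3,508.59
Retirement Security Contribution: 1.1% × $25,182.00 = $277.00
Pension Levy: 5% × $25,182.00 = $1,259.10
Total withheld: $3,508.59 + $277.00 + $1,259.10 = $5,044.69
Net pay: $25,182.00 − $5,044.69 = $20,137.31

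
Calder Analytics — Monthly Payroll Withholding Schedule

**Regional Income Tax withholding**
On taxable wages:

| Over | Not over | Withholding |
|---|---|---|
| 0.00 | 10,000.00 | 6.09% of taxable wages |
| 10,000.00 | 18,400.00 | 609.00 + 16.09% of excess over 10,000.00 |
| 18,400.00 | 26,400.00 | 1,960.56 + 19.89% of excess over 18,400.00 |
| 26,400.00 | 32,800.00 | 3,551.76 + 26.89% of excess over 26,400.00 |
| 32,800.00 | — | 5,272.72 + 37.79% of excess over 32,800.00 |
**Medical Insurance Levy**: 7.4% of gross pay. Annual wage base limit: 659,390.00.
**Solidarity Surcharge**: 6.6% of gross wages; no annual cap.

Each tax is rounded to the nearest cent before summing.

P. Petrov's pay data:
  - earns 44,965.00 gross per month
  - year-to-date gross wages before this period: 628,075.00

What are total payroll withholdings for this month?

15,154.87

Regional Income Tax: taxable = 44,965.00
  5,272.72 + 37.79% × (44,965.00 − 32,800.00) = 5,272.72 + 37.79% × 12,165.00 = 9,869.87
Medical Insurance Levy: cap 659,390.00 − YTD 628,075.00 = 31,315.00 subject; 7.4% × 31,315.00 = 2,317.31
Solidarity Surcharge: 6.6% × 44,965.00 = 2,967.69
Total: 9,869.87 + 2,317.31 + 2,967.69 = 15,154.87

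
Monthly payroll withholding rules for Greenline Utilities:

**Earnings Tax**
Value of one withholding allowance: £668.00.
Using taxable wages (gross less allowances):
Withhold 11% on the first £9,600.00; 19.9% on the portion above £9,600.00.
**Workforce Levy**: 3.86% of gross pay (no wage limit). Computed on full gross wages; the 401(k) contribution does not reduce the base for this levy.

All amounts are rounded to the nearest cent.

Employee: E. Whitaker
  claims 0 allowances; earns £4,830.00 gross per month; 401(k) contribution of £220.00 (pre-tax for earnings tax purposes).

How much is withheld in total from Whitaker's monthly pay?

Earnings Tax: taxable = £4,830.00 − £220.00 = £4,610.00
  11% × £4,610.00 = £507.10
Workforce Levy: 3.86% × £4,830.00 = £186.44
Total: £507.10 + £186.44 = £693.54

£693.54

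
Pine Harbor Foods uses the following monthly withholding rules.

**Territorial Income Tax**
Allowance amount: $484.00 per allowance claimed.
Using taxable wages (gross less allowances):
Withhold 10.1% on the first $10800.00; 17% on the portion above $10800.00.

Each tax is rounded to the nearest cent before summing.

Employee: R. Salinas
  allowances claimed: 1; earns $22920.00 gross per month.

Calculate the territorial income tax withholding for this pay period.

Territorial Income Tax: taxable = $22920.00 − 1×$484.00 = $22436.00
  $1090.80 + 17% × ($22436.00 − $10800.00) = $1090.80 + 17% × $11636.00 = $3068.92

$3068.92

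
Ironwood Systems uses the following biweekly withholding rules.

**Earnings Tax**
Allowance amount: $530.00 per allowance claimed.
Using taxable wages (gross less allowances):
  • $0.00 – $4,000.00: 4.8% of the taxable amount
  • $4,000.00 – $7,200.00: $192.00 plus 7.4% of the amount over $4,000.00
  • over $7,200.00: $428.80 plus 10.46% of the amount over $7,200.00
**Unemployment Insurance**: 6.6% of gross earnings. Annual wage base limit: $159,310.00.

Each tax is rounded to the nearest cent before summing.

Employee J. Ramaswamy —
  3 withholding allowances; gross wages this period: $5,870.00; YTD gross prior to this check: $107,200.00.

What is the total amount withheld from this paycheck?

Earnings Tax: taxable = $5,870.00 − 3×$530.00 = $4,280.00
  $192.00 + 7.4% × ($4,280.00 − $4,000.00) = $192.00 + 7.4% × $280.00 = $212.72
Unemployment Insurance: 6.6% × $5,870.00 = $387.42
Total: $212.72 + $387.42 = $600.14

$600.14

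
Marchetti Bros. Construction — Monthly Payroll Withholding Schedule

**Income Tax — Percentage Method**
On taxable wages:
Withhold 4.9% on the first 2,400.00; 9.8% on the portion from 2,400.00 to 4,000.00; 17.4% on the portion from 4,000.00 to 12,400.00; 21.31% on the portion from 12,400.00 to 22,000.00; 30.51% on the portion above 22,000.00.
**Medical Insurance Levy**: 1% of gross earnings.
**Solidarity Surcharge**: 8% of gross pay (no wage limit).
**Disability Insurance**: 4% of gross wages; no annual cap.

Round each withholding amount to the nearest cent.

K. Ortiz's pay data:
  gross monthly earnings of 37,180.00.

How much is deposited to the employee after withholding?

23,933.42

Income Tax: taxable = 37,180.00
  3,781.76 + 30.51% × (37,180.00 − 22,000.00) = 3,781.76 + 30.51% × 15,180.00 = 8,413.18
Medical Insurance Levy: 1% × 37,180.00 = 371.80
Solidarity Surcharge: 8% × 37,180.00 = 2,974.40
Disability Insurance: 4% × 37,180.00 = 1,487.20
Total withheld: 8,413.18 + 371.80 + 2,974.40 + 1,487.20 = 13,246.58
Net pay: 37,180.00 − 13,246.58 = 23,933.42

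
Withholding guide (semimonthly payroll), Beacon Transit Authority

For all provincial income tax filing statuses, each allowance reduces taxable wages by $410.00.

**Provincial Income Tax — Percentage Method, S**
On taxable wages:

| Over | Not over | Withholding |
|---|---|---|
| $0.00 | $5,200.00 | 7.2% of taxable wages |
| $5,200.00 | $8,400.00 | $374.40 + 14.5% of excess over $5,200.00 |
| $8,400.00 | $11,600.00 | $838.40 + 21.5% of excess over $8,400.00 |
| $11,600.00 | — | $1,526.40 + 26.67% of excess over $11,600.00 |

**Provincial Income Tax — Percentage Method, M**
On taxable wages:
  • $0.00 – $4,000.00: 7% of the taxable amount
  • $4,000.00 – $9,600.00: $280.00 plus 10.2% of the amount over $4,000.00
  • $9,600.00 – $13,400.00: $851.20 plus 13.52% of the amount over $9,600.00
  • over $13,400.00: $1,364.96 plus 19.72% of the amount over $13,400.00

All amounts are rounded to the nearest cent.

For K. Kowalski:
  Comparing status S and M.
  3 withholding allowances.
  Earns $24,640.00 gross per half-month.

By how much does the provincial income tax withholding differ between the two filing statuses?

Provincial Income Tax (S): taxable = $24,640.00 − 3×$410.00 = $23,410.00
  $1,526.40 + 26.67% × ($23,410.00 − $11,600.00) = $1,526.40 + 26.67% × $11,810.00 = $4,676.13
Provincial Income Tax (M): taxable = $24,640.00 − 3×$410.00 = $23,410.00
  $1,364.96 + 19.72% × ($23,410.00 − $13,400.00) = $1,364.96 + 19.72% × $10,010.00 = $3,338.93
Difference: |$4,676.13 − $3,338.93| = $1,337.20 (higher under S)

$1,337.20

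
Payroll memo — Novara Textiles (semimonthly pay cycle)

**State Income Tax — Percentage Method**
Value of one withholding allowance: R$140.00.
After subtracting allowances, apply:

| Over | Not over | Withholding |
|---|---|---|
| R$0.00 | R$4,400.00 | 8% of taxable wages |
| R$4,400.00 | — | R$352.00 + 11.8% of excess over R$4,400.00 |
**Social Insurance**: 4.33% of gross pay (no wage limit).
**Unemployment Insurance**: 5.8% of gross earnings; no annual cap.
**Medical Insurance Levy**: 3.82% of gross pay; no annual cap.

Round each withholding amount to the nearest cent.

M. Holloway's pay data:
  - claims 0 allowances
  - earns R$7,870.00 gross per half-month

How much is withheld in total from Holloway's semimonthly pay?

R$1,859.32

State Income Tax: taxable = R$7,870.00
  R$352.00 + 11.8% × (R$7,870.00 − R$4,400.00) = R$352.00 + 11.8% × R$3,470.00 = R$761.46
Social Insurance: 4.33% × R$7,870.00 = R$340.77
Unemployment Insurance: 5.8% × R$7,870.00 = R$456.46
Medical Insurance Levy: 3.82% × R$7,870.00 = R$300.63
Total: R$761.46 + R$340.77 + R$456.46 + R$300.63 = R$1,859.32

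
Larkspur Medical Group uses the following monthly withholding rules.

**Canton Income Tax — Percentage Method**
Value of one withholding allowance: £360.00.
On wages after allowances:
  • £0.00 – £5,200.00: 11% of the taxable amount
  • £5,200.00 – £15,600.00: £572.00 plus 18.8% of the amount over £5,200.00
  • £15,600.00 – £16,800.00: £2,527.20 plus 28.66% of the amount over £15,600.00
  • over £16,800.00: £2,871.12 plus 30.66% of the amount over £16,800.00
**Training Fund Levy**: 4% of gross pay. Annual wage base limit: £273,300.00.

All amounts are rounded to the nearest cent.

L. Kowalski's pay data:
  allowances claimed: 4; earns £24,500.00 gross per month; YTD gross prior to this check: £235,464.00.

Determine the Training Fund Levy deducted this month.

£980.00

Training Fund Levy: 4% × £24,500.00 = £980.00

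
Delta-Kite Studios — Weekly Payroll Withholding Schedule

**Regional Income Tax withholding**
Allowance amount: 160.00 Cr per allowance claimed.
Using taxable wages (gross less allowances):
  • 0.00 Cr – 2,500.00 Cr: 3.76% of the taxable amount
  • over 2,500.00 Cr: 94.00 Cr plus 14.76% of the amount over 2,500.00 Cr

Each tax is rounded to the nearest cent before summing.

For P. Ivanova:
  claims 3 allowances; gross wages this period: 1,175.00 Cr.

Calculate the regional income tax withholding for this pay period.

Regional Income Tax: taxable = 1,175.00 Cr − 3×160.00 Cr = 695.00 Cr
  3.76% × 695.00 Cr = 26.13 Cr

26.13 Cr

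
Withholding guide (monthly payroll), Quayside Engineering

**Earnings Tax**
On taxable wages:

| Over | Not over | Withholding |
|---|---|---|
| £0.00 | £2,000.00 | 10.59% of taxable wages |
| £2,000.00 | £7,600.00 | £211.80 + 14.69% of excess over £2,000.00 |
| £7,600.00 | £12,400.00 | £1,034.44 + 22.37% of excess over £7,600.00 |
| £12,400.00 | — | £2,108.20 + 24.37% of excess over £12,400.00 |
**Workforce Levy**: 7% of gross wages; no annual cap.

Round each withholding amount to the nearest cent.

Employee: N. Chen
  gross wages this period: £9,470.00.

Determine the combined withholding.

Earnings Tax: taxable = £9,470.00
  £1,034.44 + 22.37% × (£9,470.00 − £7,600.00) = £1,034.44 + 22.37% × £1,870.00 = £1,452.76
Workforce Levy: 7% × £9,470.00 = £662.90
Total: £1,452.76 + £662.90 = £2,115.66

£2,115.66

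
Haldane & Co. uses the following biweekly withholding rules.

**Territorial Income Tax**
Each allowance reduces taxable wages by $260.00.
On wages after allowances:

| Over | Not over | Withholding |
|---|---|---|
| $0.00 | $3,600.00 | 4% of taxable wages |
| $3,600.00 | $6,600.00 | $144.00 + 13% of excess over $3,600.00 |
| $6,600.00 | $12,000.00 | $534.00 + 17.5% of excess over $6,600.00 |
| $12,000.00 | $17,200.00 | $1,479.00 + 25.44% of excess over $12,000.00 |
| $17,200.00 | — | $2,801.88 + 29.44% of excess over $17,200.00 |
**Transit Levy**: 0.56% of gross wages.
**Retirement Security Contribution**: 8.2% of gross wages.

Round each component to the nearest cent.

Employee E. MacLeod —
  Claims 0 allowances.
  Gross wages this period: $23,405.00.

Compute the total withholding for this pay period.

Territorial Income Tax: taxable = $23,405.00
  $2,801.88 + 29.44% × ($23,405.00 − $17,200.00) = $2,801.88 + 29.44% × $6,205.00 = $4,628.63
Transit Levy: 0.56% × $23,405.00 = $131.07
Retirement Security Contribution: 8.2% × $23,405.00 = $1,919.21
Total: $4,628.63 + $131.07 + $1,919.21 = $6,678.91

$6,678.91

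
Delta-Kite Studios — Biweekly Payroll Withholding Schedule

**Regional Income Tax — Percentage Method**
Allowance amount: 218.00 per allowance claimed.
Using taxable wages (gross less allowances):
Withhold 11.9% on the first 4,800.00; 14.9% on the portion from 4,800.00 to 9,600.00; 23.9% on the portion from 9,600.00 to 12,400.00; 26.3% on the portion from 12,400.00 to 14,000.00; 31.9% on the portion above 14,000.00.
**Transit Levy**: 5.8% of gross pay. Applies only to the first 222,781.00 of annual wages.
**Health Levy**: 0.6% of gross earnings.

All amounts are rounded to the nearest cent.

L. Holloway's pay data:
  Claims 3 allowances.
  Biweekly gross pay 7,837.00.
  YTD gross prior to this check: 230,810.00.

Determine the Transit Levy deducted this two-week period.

0.00

Transit Levy: YTD 230,810.00 ≥ cap 222,781.00 → 0.00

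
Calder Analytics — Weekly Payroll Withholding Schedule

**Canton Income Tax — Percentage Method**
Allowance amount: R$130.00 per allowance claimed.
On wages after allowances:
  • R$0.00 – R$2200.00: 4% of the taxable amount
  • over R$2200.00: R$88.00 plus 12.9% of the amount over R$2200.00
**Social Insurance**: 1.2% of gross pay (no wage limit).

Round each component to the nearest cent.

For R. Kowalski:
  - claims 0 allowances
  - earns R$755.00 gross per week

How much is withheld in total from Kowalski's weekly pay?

R$39.26

Canton Income Tax: taxable = R$755.00
  4% × R$755.00 = R$30.20
Social Insurance: 1.2% × R$755.00 = R$9.06
Total: R$30.20 + R$9.06 = R$39.26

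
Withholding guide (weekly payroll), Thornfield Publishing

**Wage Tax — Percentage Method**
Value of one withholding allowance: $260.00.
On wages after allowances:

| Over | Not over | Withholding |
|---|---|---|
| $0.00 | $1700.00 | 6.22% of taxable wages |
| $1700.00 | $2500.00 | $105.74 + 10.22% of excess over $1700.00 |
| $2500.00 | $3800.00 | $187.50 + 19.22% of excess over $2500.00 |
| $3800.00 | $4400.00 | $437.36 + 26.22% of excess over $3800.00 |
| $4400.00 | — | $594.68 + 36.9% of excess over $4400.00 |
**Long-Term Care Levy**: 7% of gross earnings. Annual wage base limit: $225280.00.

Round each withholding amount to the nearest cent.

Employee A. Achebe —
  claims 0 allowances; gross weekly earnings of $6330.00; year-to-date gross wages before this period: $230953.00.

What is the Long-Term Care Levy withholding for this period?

$0.00

Long-Term Care Levy: YTD $230953.00 ≥ cap $225280.00 → $0.00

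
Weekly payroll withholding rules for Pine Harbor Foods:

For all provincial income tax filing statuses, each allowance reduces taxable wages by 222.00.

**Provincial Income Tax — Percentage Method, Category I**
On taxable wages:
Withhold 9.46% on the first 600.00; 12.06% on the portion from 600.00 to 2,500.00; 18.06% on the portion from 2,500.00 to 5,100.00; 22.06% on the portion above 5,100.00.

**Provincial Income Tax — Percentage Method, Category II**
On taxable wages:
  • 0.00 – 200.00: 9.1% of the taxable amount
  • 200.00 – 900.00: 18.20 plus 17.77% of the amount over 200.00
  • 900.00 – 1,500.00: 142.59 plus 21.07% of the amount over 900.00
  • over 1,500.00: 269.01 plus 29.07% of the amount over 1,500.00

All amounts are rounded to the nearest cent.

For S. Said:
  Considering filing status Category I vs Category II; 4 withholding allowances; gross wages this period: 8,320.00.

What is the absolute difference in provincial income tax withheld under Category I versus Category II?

Provincial Income Tax (Category I): taxable = 8,320.00 − 4×222.00 = 7,432.00
  755.46 + 22.06% × (7,432.00 − 5,100.00) = 755.46 + 22.06% × 2,332.00 = 1,269.90
Provincial Income Tax (Category II): taxable = 8,320.00 − 4×222.00 = 7,432.00
  269.01 + 29.07% × (7,432.00 − 1,500.00) = 269.01 + 29.07% × 5,932.00 = 1,993.44
Difference: |1,269.90 − 1,993.44| = 723.54 (higher under Category II)

723.54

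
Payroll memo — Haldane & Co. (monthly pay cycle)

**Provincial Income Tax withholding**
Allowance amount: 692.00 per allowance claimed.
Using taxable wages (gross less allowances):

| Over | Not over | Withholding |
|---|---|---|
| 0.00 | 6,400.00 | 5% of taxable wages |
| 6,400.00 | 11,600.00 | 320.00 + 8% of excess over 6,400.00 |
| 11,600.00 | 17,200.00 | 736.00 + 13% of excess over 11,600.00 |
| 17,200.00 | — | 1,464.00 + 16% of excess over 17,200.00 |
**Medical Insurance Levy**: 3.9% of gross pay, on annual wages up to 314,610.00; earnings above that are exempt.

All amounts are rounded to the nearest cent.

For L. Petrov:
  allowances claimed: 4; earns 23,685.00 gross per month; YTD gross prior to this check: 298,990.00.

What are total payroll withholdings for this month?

Provincial Income Tax: taxable = 23,685.00 − 4×692.00 = 20,917.00
  1,464.00 + 16% × (20,917.00 − 17,200.00) = 1,464.00 + 16% × 3,717.00 = 2,058.72
Medical Insurance Levy: cap 314,610.00 − YTD 298,990.00 = 15,620.00 subject; 3.9% × 15,620.00 = 609.18
Total: 2,058.72 + 609.18 = 2,667.90

2,667.90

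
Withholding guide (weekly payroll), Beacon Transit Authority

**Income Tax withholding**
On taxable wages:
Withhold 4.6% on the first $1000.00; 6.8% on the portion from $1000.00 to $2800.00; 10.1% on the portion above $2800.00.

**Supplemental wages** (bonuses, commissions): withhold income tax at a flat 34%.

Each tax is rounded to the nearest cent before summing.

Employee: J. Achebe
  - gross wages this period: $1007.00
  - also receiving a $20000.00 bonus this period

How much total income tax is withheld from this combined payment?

$6846.48

Income Tax: taxable = $1007.00
  $46.00 + 6.8% × ($1007.00 − $1000.00) = $46.00 + 6.8% × $7.00 = $46.48
Supplemental (34% flat on bonus): 34% × $20000.00 = $6800.00
Total income tax: $46.48 + $6800.00 = $6846.48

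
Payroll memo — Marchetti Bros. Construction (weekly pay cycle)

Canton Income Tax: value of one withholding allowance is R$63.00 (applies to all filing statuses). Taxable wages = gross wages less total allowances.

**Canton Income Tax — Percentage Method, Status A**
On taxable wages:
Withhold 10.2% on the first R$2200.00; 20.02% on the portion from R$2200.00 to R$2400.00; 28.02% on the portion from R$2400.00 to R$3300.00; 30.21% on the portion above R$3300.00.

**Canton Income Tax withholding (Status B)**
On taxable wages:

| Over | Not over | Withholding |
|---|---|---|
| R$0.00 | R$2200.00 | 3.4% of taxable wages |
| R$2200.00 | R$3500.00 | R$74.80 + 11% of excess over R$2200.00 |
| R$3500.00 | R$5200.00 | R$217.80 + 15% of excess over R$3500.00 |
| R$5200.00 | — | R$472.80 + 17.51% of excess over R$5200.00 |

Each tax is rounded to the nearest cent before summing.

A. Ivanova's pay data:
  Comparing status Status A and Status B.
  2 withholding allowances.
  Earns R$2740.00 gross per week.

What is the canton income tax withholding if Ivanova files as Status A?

Canton Income Tax (Status A): taxable = R$2740.00 − 2×R$63.00 = R$2614.00
  R$264.44 + 28.02% × (R$2614.00 − R$2400.00) = R$264.44 + 28.02% × R$214.00 = R$324.40

R$324.40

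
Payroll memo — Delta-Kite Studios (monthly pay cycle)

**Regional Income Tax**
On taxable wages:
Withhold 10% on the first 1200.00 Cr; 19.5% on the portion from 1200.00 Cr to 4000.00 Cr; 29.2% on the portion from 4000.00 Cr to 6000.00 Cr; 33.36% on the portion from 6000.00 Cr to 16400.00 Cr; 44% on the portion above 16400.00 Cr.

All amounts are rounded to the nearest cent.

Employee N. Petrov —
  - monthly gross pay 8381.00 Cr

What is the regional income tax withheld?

Regional Income Tax: taxable = 8381.00 Cr
  1250.00 Cr + 33.36% × (8381.00 Cr − 6000.00 Cr) = 1250.00 Cr + 33.36% × 2381.00 Cr = 2044.30 Cr

2044.30 Cr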